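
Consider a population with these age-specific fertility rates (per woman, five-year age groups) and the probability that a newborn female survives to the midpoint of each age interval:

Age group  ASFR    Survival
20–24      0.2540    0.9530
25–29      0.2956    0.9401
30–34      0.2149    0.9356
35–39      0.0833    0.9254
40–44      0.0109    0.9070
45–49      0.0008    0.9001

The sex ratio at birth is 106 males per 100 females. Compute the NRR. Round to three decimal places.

1.963

Proportion female at birth = 100 / (100 + 106) = 0.48544.
Weighting each age-specific rate by interval width and survival:
  20–24: 5 × 0.2540 × 0.9530 = 1.21031
  25–29: 5 × 0.2956 × 0.9401 = 1.38947
  30–34: 5 × 0.2149 × 0.9356 = 1.00530
  35–39: 5 × 0.0833 × 0.9254 = 0.38543
  40–44: 5 × 0.0109 × 0.9070 = 0.04943
  45–49: 5 × 0.0008 × 0.9001 = 0.00360
Sum = 4.04354
NRR = 0.48544 × 4.04354 = 1.96290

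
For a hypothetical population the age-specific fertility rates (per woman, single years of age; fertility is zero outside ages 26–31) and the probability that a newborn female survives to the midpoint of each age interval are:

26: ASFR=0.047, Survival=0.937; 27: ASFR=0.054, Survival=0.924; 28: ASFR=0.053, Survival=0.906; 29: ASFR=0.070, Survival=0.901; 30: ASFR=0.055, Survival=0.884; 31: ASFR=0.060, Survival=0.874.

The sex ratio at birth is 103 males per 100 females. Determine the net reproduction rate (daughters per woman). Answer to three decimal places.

Proportion female at birth = 100 / (100 + 103) = 0.49261.
Survival-weighted fertility by age (1·fₓ·Sₓ):
  26: 1 × 0.047 × 0.937 = 0.04404
  27: 1 × 0.054 × 0.924 = 0.04990
  28: 1 × 0.053 × 0.906 = 0.04802
  29: 1 × 0.070 × 0.901 = 0.06307
  30: 1 × 0.055 × 0.884 = 0.04862
  31: 1 × 0.060 × 0.874 = 0.05244
Sum = 0.30609
NRR = 0.49261 × 0.30609 = 0.15078

0.151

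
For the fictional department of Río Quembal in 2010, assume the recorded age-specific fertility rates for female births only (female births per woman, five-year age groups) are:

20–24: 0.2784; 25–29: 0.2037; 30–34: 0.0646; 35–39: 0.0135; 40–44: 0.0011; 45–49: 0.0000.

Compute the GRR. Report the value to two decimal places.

Sum of female ASFRs = 0.2784 + 0.2037 + 0.0646 + 0.0135 + 0.0011 + 0.0000 = 0.5613
GRR = 5 × 0.5613 = 2.8065

2.81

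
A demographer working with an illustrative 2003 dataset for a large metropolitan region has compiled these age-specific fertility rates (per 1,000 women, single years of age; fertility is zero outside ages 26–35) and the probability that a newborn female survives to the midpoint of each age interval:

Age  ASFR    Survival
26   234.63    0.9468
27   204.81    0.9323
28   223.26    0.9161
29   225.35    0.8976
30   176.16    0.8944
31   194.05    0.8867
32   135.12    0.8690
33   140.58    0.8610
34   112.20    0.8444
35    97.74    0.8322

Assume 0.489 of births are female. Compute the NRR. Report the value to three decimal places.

0.765

Proportion female at birth = 0.489.
Weighting each age-specific rate by interval width and survival:
  26: 1 × 234.63/1000 × 0.9468 = 0.22215
  27: 1 × 204.81/1000 × 0.9323 = 0.19094
  28: 1 × 223.26/1000 × 0.9161 = 0.20453
  29: 1 × 225.35/1000 × 0.8976 = 0.20227
  30: 1 × 176.16/1000 × 0.8944 = 0.15756
  31: 1 × 194.05/1000 × 0.8867 = 0.17206
  32: 1 × 135.12/1000 × 0.8690 = 0.11742
  33: 1 × 140.58/1000 × 0.8610 = 0.12104
  34: 1 × 112.20/1000 × 0.8444 = 0.09474
  35: 1 × 97.74/1000 × 0.8322 = 0.08134
Sum = 1.56405
NRR = 0.489 × 1.56405 = 0.76482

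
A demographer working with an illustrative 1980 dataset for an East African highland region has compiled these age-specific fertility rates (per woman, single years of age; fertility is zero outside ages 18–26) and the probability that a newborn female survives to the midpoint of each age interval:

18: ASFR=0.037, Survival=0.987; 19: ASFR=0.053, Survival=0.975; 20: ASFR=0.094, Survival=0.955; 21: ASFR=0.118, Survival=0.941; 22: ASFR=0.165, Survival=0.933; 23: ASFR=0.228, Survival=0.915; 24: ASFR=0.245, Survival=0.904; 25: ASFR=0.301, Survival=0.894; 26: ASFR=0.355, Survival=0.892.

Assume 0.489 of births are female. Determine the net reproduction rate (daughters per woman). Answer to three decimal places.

Proportion female at birth = 0.489.
Each age group contributes 1 × ASFR × survival:
  18: 1 × 0.037 × 0.987 = 0.03652
  19: 1 × 0.053 × 0.975 = 0.05168
  20: 1 × 0.094 × 0.955 = 0.08977
  21: 1 × 0.118 × 0.941 = 0.11104
  22: 1 × 0.165 × 0.933 = 0.15395
  23: 1 × 0.228 × 0.915 = 0.20862
  24: 1 × 0.245 × 0.904 = 0.22148
  25: 1 × 0.301 × 0.894 = 0.26909
  26: 1 × 0.355 × 0.892 = 0.31666
Sum = 1.45881
NRR = 0.489 × 1.45881 = 0.71336
NRR < 1, so the cohort does not fully replace itself.

0.713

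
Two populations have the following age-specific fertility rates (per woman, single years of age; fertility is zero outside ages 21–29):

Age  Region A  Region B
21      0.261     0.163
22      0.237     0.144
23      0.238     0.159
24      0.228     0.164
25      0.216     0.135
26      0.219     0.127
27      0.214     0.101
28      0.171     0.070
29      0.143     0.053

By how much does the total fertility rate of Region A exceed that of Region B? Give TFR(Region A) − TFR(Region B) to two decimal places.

0.81

Region A:
  Sum of ASFRs = 0.261 + 0.237 + 0.238 + 0.228 + 0.216 + 0.219 + 0.214 + 0.171 + 0.143 = 1.927
  TFR = 1.927
Region B:
  Sum of ASFRs = 0.163 + 0.144 + 0.159 + 0.164 + 0.135 + 0.127 + 0.101 + 0.070 + 0.053 = 1.116
  TFR = 1.116
Difference = 1.927 − 1.116 = 0.811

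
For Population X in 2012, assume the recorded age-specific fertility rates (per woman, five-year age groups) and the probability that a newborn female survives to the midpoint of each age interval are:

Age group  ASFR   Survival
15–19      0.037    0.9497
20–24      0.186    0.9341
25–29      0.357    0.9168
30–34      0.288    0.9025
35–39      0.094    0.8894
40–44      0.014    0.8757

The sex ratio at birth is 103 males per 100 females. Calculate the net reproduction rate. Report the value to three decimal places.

Proportion female at birth = 100 / (100 + 103) = 0.49261.
Per-age-group product (5 × ASFR × survival probability):
  15–19: 5 × 0.037 × 0.9497 = 0.17569
  20–24: 5 × 0.186 × 0.9341 = 0.86871
  25–29: 5 × 0.357 × 0.9168 = 1.63649
  30–34: 5 × 0.288 × 0.9025 = 1.29960
  35–39: 5 × 0.094 × 0.8894 = 0.41802
  40–44: 5 × 0.014 × 0.8757 = 0.06130
Sum = 4.45981
NRR = 0.49261 × 4.45981 = 2.19695
NRR > 1, so each generation more than replaces itself.

2.197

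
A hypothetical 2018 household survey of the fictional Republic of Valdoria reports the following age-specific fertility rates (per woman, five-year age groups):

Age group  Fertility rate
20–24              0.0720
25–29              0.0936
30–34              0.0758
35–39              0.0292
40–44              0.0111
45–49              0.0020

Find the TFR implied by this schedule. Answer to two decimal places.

1.42

Sum of ASFRs = 0.0720 + 0.0936 + 0.0758 + 0.0292 + 0.0111 + 0.0020 = 0.2837
TFR = 5 × 0.2837 = 1.4185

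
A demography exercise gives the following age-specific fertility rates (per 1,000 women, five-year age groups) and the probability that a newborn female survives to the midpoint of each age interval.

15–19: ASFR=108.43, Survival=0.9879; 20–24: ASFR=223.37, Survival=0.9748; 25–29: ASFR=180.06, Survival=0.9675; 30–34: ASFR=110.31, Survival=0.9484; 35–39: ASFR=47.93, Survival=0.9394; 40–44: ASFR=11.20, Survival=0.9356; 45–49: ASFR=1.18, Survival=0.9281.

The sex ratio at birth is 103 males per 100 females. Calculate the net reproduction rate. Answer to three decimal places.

1.626

Proportion female at birth = 100 / (100 + 103) = 0.49261.
Survival-weighted fertility by age (5·fₓ·Sₓ):
  15–19: 5 × 108.43/1000 × 0.9879 = 0.53559
  20–24: 5 × 223.37/1000 × 0.9748 = 1.08871
  25–29: 5 × 180.06/1000 × 0.9675 = 0.87104
  30–34: 5 × 110.31/1000 × 0.9484 = 0.52309
  35–39: 5 × 47.93/1000 × 0.9394 = 0.22513
  40–44: 5 × 11.20/1000 × 0.9356 = 0.05239
  45–49: 5 × 1.18/1000 × 0.9281 = 0.00548
Sum = 3.30143
NRR = 0.49261 × 3.30143 = 1.62632
NRR > 1, so each generation more than replaces itself.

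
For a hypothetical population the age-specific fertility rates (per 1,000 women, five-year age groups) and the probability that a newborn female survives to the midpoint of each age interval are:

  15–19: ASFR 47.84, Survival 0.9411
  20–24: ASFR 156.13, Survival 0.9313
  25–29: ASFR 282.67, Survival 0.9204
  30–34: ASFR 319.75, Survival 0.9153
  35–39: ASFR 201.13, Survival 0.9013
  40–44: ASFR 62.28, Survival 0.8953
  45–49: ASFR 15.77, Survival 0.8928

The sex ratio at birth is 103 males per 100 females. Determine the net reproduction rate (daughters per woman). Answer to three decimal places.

2.449

Proportion female at birth = 100 / (100 + 103) = 0.49261.
Weighting each age-specific rate by interval width and survival:
  15–19: 5 × 47.84/1000 × 0.9411 = 0.22511
  20–24: 5 × 156.13/1000 × 0.9313 = 0.72702
  25–29: 5 × 282.67/1000 × 0.9204 = 1.30085
  30–34: 5 × 319.75/1000 × 0.9153 = 1.46334
  35–39: 5 × 201.13/1000 × 0.9013 = 0.90639
  40–44: 5 × 62.28/1000 × 0.8953 = 0.27880
  45–49: 5 × 15.77/1000 × 0.8928 = 0.07040
Sum = 4.97191
NRR = 0.49261 × 4.97191 = 2.44921
With NRR above 1 the population is above replacement fertility.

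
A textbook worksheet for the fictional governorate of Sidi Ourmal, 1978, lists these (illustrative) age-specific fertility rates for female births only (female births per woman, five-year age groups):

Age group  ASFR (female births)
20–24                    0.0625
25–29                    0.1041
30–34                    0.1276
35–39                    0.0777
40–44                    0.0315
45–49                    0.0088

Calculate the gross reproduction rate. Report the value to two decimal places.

2.06

Sum of female ASFRs = 0.0625 + 0.1041 + 0.1276 + 0.0777 + 0.0315 + 0.0088 = 0.4122
GRR = 5 × 0.4122 = 2.061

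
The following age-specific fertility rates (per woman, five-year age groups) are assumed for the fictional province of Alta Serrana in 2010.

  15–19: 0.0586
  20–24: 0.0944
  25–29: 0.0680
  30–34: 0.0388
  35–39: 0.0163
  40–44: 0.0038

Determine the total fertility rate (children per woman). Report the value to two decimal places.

1.40

Sum of ASFRs = 0.0586 + 0.0944 + 0.0680 + 0.0388 + 0.0163 + 0.0038 = 0.2799
TFR = 5 × 0.2799 = 1.3995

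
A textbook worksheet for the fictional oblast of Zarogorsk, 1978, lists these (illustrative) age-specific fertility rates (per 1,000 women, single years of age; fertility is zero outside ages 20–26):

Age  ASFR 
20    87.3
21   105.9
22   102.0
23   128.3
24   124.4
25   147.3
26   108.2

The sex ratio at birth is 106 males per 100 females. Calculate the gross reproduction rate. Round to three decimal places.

Proportion female at birth = 100 / (100 + 106) = 0.48544.
Sum of ASFRs = 87.3 + 105.9 + 102.0 + 128.3 + 124.4 + 147.3 + 108.2 = 803.4
TFR = 803.4 / 1000 = 0.8034
GRR = 0.48544 × 0.8034 = 0.39000

0.390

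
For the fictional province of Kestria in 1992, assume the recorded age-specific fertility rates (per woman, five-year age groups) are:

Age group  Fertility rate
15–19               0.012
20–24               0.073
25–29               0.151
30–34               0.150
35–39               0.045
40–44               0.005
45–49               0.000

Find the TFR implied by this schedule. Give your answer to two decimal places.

Sum of ASFRs = 0.012 + 0.073 + 0.151 + 0.150 + 0.045 + 0.005 + 0.000 = 0.436
TFR = 5 × 0.436 = 2.18

2.18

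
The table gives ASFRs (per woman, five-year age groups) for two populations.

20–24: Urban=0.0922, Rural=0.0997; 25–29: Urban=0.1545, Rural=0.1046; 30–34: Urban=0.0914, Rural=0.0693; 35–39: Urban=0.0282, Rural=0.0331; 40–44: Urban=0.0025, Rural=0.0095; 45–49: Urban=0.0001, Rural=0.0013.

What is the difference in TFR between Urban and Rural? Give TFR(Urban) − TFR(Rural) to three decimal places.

0.257

Urban:
  Sum of ASFRs = 0.0922 + 0.1545 + 0.0914 + 0.0282 + 0.0025 + 0.0001 = 0.3689
  TFR = 5 × 0.3689 = 1.8445
Rural:
  Sum of ASFRs = 0.0997 + 0.1046 + 0.0693 + 0.0331 + 0.0095 + 0.0013 = 0.3175
  TFR = 5 × 0.3175 = 1.5875
Difference = 1.8445 − 1.5875 = 0.257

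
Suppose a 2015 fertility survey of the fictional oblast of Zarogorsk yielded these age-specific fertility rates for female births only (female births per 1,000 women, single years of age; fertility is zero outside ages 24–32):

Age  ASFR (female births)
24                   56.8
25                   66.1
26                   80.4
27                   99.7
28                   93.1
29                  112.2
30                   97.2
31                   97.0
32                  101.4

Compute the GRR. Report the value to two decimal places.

Sum of female ASFRs = 56.8 + 66.1 + 80.4 + 99.7 + 93.1 + 112.2 + 97.2 + 97.0 + 101.4 = 803.9
GRR = 803.9 / 1000 = 0.8039

0.80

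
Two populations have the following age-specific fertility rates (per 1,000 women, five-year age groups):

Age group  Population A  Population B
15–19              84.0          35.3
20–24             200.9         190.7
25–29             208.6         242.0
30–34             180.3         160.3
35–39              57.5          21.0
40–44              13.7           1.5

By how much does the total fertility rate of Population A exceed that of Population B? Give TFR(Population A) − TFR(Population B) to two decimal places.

Population A:
  Sum of ASFRs = 84.0 + 200.9 + 208.6 + 180.3 + 57.5 + 13.7 = 745.0
  TFR = 5 × 745.0 / 1000 = 3.725
Population B:
  Sum of ASFRs = 35.3 + 190.7 + 242.0 + 160.3 + 21.0 + 1.5 = 650.8
  TFR = 5 × 650.8 / 1000 = 3.254
Difference = 3.725 − 3.254 = 0.471

0.47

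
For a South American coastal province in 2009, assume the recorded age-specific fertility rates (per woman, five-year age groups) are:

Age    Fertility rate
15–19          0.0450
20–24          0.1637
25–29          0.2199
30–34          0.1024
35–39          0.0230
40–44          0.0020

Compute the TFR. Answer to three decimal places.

Sum of ASFRs = 0.0450 + 0.1637 + 0.2199 + 0.1024 + 0.0230 + 0.0020 = 0.5560
TFR = 5 × 0.5560 = 2.78

2.780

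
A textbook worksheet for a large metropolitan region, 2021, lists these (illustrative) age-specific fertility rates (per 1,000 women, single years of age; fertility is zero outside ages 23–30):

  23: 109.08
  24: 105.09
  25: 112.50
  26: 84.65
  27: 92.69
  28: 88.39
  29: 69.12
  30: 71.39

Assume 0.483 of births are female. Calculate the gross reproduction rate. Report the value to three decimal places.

0.354

Proportion female at birth = 0.483.
Sum of ASFRs = 109.08 + 105.09 + 112.50 + 84.65 + 92.69 + 88.39 + 69.12 + 71.39 = 732.91
TFR = 732.91 / 1000 = 0.73291
GRR = 0.483 × 0.73291 = 0.35400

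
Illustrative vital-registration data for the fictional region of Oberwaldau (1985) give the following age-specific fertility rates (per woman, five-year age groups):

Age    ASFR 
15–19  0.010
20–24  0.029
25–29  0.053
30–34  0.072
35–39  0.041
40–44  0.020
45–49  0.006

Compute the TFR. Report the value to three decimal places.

Sum of ASFRs = 0.010 + 0.029 + 0.053 + 0.072 + 0.041 + 0.020 + 0.006 = 0.231
TFR = 5 × 0.231 = 1.155

1.155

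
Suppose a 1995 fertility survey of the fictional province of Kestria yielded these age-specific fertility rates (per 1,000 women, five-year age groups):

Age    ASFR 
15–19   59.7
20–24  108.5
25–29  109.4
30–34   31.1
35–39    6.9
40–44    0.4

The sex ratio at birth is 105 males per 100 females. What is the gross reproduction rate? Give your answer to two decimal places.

Proportion female at birth = 100 / (100 + 105) = 0.48780.
Sum of ASFRs = 59.7 + 108.5 + 109.4 + 31.1 + 6.9 + 0.4 = 316.0
TFR = 5 × 316.0 / 1000 = 1.58
GRR = 0.48780 × 1.58 = 0.77072

0.77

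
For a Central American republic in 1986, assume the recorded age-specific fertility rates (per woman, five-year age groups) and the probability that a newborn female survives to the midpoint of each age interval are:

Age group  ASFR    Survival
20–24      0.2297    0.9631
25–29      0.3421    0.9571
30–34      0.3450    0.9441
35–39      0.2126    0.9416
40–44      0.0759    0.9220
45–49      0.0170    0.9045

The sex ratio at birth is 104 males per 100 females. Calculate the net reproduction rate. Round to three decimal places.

2.843

Proportion female at birth = 100 / (100 + 104) = 0.49020.
Per-age-group product (5 × ASFR × survival probability):
  20–24: 5 × 0.2297 × 0.9631 = 1.10612
  25–29: 5 × 0.3421 × 0.9571 = 1.63712
  30–34: 5 × 0.3450 × 0.9441 = 1.62857
  35–39: 5 × 0.2126 × 0.9416 = 1.00092
  40–44: 5 × 0.0759 × 0.9220 = 0.34990
  45–49: 5 × 0.0170 × 0.9045 = 0.07688
Sum = 5.79951
NRR = 0.49020 × 5.79951 = 2.84292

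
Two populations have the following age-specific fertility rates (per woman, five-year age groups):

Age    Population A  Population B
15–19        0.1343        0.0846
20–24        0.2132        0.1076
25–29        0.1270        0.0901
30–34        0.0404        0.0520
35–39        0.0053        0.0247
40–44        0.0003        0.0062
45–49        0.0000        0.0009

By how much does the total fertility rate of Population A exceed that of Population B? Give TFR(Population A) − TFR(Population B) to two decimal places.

Population A:
  Sum of ASFRs = 0.1343 + 0.2132 + 0.1270 + 0.0404 + 0.0053 + 0.0003 + 0.0000 = 0.5205
  TFR = 5 × 0.5205 = 2.6025
Population B:
  Sum of ASFRs = 0.0846 + 0.1076 + 0.0901 + 0.0520 + 0.0247 + 0.0062 + 0.0009 = 0.3661
  TFR = 5 × 0.3661 = 1.8305
Difference = 2.6025 − 1.8305 = 0.772

0.77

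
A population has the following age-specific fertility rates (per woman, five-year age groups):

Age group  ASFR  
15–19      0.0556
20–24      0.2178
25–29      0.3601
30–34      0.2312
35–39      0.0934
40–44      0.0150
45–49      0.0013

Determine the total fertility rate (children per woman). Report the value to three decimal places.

Sum of ASFRs = 0.0556 + 0.2178 + 0.3601 + 0.2312 + 0.0934 + 0.0150 + 0.0013 = 0.9744
TFR = 5 × 0.9744 = 4.872

4.872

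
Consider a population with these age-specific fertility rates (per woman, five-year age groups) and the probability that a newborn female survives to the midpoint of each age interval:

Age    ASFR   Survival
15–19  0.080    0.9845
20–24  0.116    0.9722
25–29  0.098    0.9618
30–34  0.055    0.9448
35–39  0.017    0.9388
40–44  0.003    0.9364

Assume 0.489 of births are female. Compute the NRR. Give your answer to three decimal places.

Proportion female at birth = 0.489.
Weighting each age-specific rate by interval width and survival:
  15–19: 5 × 0.080 × 0.9845 = 0.39380
  20–24: 5 × 0.116 × 0.9722 = 0.56388
  25–29: 5 × 0.098 × 0.9618 = 0.47128
  30–34: 5 × 0.055 × 0.9448 = 0.25982
  35–39: 5 × 0.017 × 0.9388 = 0.07980
  40–44: 5 × 0.003 × 0.9364 = 0.01405
Sum = 1.78263
NRR = 0.489 × 1.78263 = 0.87171
An NRR under 1 implies long-run decline under these rates.

0.872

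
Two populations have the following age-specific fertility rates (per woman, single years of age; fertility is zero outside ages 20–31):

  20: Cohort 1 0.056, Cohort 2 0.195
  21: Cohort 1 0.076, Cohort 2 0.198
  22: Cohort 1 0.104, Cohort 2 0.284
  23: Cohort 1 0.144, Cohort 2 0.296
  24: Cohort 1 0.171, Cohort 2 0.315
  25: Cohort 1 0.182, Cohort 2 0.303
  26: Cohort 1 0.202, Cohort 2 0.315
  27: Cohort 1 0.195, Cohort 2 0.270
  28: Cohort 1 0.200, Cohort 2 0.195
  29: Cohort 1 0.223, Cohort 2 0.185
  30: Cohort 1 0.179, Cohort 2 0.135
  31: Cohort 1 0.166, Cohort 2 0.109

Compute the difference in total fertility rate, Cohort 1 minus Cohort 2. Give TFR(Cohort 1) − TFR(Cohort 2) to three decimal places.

-0.902

Cohort 1:
  Sum of ASFRs = 0.056 + 0.076 + 0.104 + 0.144 + 0.171 + 0.182 + 0.202 + 0.195 + 0.200 + 0.223 + 0.179 + 0.166 = 1.898
  TFR = 1.898
Cohort 2:
  Sum of ASFRs = 0.195 + 0.198 + 0.284 + 0.296 + 0.315 + 0.303 + 0.315 + 0.270 + 0.195 + 0.185 + 0.135 + 0.109 = 2.800
  TFR = 2.8
Difference = 1.898 − 2.8 = -0.902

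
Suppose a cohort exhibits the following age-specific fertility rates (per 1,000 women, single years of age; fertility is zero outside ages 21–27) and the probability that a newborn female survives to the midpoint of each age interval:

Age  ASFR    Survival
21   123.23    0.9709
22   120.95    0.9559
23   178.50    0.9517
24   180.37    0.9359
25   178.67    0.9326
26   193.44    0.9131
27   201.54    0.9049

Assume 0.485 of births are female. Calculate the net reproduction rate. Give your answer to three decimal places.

0.533

Proportion female at birth = 0.485.
Each age group contributes 1 × ASFR × survival:
  21: 1 × 123.23/1000 × 0.9709 = 0.11964
  22: 1 × 120.95/1000 × 0.9559 = 0.11562
  23: 1 × 178.50/1000 × 0.9517 = 0.16988
  24: 1 × 180.37/1000 × 0.9359 = 0.16881
  25: 1 × 178.67/1000 × 0.9326 = 0.16663
  26: 1 × 193.44/1000 × 0.9131 = 0.17663
  27: 1 × 201.54/1000 × 0.9049 = 0.18237
Sum = 1.09958
NRR = 0.485 × 1.09958 = 0.53330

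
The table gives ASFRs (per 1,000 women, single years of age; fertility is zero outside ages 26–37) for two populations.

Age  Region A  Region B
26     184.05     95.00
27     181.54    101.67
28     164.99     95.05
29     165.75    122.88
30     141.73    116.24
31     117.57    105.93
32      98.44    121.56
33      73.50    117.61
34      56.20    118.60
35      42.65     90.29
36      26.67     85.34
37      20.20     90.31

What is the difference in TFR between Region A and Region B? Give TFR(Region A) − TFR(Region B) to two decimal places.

Region A:
  Sum of ASFRs = 184.05 + 181.54 + 164.99 + 165.75 + 141.73 + 117.57 + 98.44 + 73.50 + 56.20 + 42.65 + 26.67 + 20.20 = 1273.29
  TFR = 1273.29 / 1000 = 1.27329
Region B:
  Sum of ASFRs = 95.00 + 101.67 + 95.05 + 122.88 + 116.24 + 105.93 + 121.56 + 117.61 + 118.60 + 90.29 + 85.34 + 90.31 = 1260.48
  TFR = 1260.48 / 1000 = 1.26048
Difference = 1.27329 − 1.26048 = 0.01281

0.01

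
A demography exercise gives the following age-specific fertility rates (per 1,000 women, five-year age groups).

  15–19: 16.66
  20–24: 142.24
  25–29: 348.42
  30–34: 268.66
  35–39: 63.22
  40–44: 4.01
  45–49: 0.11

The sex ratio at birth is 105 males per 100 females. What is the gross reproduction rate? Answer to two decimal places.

Proportion female at birth = 100 / (100 + 105) = 0.48780.
Sum of ASFRs = 16.66 + 142.24 + 348.42 + 268.66 + 63.22 + 4.01 + 0.11 = 843.32
TFR = 5 × 843.32 / 1000 = 4.2166
GRR = 0.48780 × 4.2166 = 2.05686

2.06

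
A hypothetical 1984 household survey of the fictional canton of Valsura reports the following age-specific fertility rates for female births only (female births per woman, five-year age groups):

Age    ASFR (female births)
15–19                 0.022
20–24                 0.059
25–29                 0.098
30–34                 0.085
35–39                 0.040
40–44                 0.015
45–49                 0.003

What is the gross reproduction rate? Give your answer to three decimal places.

1.610

Sum of female ASFRs = 0.022 + 0.059 + 0.098 + 0.085 + 0.040 + 0.015 + 0.003 = 0.322
GRR = 5 × 0.322 = 1.61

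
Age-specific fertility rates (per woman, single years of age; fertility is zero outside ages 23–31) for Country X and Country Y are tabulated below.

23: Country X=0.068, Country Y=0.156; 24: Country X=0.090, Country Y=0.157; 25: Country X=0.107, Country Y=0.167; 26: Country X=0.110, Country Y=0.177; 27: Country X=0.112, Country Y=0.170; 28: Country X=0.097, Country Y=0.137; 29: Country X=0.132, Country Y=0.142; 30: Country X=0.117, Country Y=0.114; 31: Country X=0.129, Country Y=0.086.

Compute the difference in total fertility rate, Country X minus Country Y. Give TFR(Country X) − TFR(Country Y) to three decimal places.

Country X:
  Sum of ASFRs = 0.068 + 0.090 + 0.107 + 0.110 + 0.112 + 0.097 + 0.132 + 0.117 + 0.129 = 0.962
  TFR = 0.962
Country Y:
  Sum of ASFRs = 0.156 + 0.157 + 0.167 + 0.177 + 0.170 + 0.137 + 0.142 + 0.114 + 0.086 = 1.306
  TFR = 1.306
Difference = 0.962 − 1.306 = -0.344

-0.344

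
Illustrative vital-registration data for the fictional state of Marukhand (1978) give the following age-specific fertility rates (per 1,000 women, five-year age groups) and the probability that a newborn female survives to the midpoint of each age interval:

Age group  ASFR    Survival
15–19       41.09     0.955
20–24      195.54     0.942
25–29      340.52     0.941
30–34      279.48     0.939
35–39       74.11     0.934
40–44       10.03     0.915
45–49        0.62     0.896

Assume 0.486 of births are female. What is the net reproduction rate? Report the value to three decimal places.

Proportion female at birth = 0.486.
Weighting each age-specific rate by interval width and survival:
  15–19: 5 × 41.09/1000 × 0.955 = 0.19620
  20–24: 5 × 195.54/1000 × 0.942 = 0.92099
  25–29: 5 × 340.52/1000 × 0.941 = 1.60215
  30–34: 5 × 279.48/1000 × 0.939 = 1.31216
  35–39: 5 × 74.11/1000 × 0.934 = 0.34609
  40–44: 5 × 10.03/1000 × 0.915 = 0.04589
  45–49: 5 × 0.62/1000 × 0.896 = 0.00278
Sum = 4.42626
NRR = 0.486 × 4.42626 = 2.15116

2.151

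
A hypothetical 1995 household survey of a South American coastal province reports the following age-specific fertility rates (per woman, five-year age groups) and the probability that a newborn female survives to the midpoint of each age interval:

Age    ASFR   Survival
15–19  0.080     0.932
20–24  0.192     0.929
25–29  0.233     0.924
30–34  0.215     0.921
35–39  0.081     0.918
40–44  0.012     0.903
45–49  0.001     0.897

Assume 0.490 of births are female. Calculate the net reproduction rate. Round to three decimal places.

1.843

Proportion female at birth = 0.490.
Each age group contributes 5 × ASFR × survival:
  15–19: 5 × 0.080 × 0.932 = 0.37280
  20–24: 5 × 0.192 × 0.929 = 0.89184
  25–29: 5 × 0.233 × 0.924 = 1.07646
  30–34: 5 × 0.215 × 0.921 = 0.99008
  35–39: 5 × 0.081 × 0.918 = 0.37179
  40–44: 5 × 0.012 × 0.903 = 0.05418
  45–49: 5 × 0.001 × 0.897 = 0.00449
Sum = 3.76164
NRR = 0.490 × 3.76164 = 1.84320
NRR > 1, so each generation more than replaces itself.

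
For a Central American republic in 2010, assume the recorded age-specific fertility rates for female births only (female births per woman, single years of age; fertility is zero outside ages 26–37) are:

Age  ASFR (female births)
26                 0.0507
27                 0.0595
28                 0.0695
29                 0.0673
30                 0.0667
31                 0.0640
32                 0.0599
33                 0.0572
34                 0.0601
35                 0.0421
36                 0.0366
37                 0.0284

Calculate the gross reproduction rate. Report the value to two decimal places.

Sum of female ASFRs = 0.0507 + 0.0595 + 0.0695 + 0.0673 + 0.0667 + 0.0640 + 0.0599 + 0.0572 + 0.0601 + 0.0421 + 0.0366 + 0.0284 = 0.6620
GRR = 0.662

0.66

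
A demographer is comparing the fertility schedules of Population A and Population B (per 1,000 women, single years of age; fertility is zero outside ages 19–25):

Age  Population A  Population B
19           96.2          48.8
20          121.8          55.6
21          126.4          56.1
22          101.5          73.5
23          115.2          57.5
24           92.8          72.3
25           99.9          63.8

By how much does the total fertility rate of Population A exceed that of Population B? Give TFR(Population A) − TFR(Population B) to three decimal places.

Population A:
  Sum of ASFRs = 96.2 + 121.8 + 126.4 + 101.5 + 115.2 + 92.8 + 99.9 = 753.8
  TFR = 753.8 / 1000 = 0.7538
Population B:
  Sum of ASFRs = 48.8 + 55.6 + 56.1 + 73.5 + 57.5 + 72.3 + 63.8 = 427.6
  TFR = 427.6 / 1000 = 0.4276
Difference = 0.7538 − 0.4276 = 0.3262

0.326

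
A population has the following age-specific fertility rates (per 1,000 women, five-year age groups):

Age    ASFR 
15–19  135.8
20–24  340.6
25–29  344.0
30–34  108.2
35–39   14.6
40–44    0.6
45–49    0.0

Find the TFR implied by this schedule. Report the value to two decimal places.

4.72

Sum of ASFRs = 135.8 + 340.6 + 344.0 + 108.2 + 14.6 + 0.6 + 0.0 = 943.8
TFR = 5 × 943.8 / 1000 = 4.719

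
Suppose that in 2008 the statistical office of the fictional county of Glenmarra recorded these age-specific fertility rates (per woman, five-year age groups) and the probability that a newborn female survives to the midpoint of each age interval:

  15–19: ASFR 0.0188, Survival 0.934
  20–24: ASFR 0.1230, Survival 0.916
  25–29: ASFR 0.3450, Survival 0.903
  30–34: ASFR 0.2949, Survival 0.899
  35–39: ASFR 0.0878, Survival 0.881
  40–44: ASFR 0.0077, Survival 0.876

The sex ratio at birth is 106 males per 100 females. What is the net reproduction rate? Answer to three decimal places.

1.920

Proportion female at birth = 100 / (100 + 106) = 0.48544.
Each age group contributes 5 × ASFR × survival:
  15–19: 5 × 0.0188 × 0.934 = 0.08780
  20–24: 5 × 0.1230 × 0.916 = 0.56334
  25–29: 5 × 0.3450 × 0.903 = 1.55768
  30–34: 5 × 0.2949 × 0.899 = 1.32558
  35–39: 5 × 0.0878 × 0.881 = 0.38676
  40–44: 5 × 0.0077 × 0.876 = 0.03373
Sum = 3.95489
NRR = 0.48544 × 3.95489 = 1.91986
An NRR exceeding 1 indicates intrinsic growth under these rates.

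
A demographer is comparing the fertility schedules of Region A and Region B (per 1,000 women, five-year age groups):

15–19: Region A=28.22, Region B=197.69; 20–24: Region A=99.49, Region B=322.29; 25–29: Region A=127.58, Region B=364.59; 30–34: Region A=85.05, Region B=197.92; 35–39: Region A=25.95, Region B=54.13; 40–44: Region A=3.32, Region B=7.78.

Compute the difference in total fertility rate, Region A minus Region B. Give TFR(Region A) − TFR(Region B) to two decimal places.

Region A:
  Sum of ASFRs = 28.22 + 99.49 + 127.58 + 85.05 + 25.95 + 3.32 = 369.61
  TFR = 5 × 369.61 / 1000 = 1.84805
Region B:
  Sum of ASFRs = 197.69 + 322.29 + 364.59 + 197.92 + 54.13 + 7.78 = 1144.40
  TFR = 5 × 1144.40 / 1000 = 5.722
Difference = 1.84805 − 5.722 = -3.87395

-3.87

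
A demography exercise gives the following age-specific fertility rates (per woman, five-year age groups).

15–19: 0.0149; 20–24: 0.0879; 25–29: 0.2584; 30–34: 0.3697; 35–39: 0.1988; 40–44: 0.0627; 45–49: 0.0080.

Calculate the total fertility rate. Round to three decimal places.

5.002

Sum of ASFRs = 0.0149 + 0.0879 + 0.2584 + 0.3697 + 0.1988 + 0.0627 + 0.0080 = 1.0004
TFR = 5 × 1.0004 = 5.002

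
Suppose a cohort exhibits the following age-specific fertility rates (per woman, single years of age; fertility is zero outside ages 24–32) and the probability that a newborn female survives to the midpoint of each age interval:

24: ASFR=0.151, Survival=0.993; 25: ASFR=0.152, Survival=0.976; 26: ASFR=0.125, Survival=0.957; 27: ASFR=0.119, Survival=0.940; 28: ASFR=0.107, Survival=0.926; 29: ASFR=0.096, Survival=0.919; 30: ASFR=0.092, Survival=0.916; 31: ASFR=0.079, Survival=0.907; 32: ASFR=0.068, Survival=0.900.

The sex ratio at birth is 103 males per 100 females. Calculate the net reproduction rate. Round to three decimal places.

0.460

Proportion female at birth = 100 / (100 + 103) = 0.49261.
Each age group contributes 1 × ASFR × survival:
  24: 1 × 0.151 × 0.993 = 0.14994
  25: 1 × 0.152 × 0.976 = 0.14835
  26: 1 × 0.125 × 0.957 = 0.11963
  27: 1 × 0.119 × 0.940 = 0.11186
  28: 1 × 0.107 × 0.926 = 0.09908
  29: 1 × 0.096 × 0.919 = 0.08822
  30: 1 × 0.092 × 0.916 = 0.08427
  31: 1 × 0.079 × 0.907 = 0.07165
  32: 1 × 0.068 × 0.900 = 0.06120
Sum = 0.93420
NRR = 0.49261 × 0.93420 = 0.46020
NRR < 1, so the cohort does not fully replace itself.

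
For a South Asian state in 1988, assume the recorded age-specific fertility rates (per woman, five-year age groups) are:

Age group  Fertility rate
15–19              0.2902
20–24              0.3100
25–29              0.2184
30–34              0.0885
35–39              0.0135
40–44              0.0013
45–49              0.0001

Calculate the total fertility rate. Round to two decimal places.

Sum of ASFRs = 0.2902 + 0.3100 + 0.2184 + 0.0885 + 0.0135 + 0.0013 + 0.0001 = 0.9220
TFR = 5 × 0.9220 = 4.61

4.61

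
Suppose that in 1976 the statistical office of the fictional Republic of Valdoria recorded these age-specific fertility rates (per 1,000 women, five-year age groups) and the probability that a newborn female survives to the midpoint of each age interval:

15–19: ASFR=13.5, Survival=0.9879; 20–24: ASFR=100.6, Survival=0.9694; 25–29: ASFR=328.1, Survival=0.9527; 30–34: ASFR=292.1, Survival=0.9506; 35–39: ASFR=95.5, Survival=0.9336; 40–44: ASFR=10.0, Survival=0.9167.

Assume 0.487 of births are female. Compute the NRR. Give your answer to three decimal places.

1.947

Proportion female at birth = 0.487.
Per-age-group product (5 × ASFR × survival probability):
  15–19: 5 × 13.5/1000 × 0.9879 = 0.06668
  20–24: 5 × 100.6/1000 × 0.9694 = 0.48761
  25–29: 5 × 328.1/1000 × 0.9527 = 1.56290
  30–34: 5 × 292.1/1000 × 0.9506 = 1.38835
  35–39: 5 × 95.5/1000 × 0.9336 = 0.44579
  40–44: 5 × 10.0/1000 × 0.9167 = 0.04584
Sum = 3.99717
NRR = 0.487 × 3.99717 = 1.94662
An NRR exceeding 1 indicates intrinsic growth under these rates.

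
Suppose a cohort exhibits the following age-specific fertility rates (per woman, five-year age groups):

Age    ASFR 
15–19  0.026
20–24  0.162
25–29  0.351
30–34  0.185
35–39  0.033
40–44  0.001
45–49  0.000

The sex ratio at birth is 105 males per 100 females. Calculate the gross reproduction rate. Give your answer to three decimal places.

1.849

Proportion female at birth = 100 / (100 + 105) = 0.48780.
Sum of ASFRs = 0.026 + 0.162 + 0.351 + 0.185 + 0.033 + 0.001 + 0.000 = 0.758
TFR = 5 × 0.758 = 3.79
GRR = 0.48780 × 3.79 = 1.84876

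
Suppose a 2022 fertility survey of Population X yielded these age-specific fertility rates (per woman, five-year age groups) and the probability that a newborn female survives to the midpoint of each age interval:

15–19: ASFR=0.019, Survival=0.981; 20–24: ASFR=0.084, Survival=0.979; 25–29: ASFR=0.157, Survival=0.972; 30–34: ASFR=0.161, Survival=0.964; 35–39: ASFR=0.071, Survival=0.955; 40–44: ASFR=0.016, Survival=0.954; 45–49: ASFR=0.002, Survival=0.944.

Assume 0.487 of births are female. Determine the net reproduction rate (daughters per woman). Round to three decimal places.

Proportion female at birth = 0.487.
Weighting each age-specific rate by interval width and survival:
  15–19: 5 × 0.019 × 0.981 = 0.09320
  20–24: 5 × 0.084 × 0.979 = 0.41118
  25–29: 5 × 0.157 × 0.972 = 0.76302
  30–34: 5 × 0.161 × 0.964 = 0.77602
  35–39: 5 × 0.071 × 0.955 = 0.33903
  40–44: 5 × 0.016 × 0.954 = 0.07632
  45–49: 5 × 0.002 × 0.944 = 0.00944
Sum = 2.46821
NRR = 0.487 × 2.46821 = 1.20202
With NRR above 1 the population is above replacement fertility.

1.202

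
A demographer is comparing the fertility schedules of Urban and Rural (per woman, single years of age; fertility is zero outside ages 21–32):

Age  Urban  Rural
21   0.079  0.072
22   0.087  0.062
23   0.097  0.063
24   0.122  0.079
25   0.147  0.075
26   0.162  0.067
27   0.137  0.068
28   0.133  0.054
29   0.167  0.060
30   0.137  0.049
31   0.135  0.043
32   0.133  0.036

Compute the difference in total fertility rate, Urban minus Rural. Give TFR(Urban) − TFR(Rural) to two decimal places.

Urban:
  Sum of ASFRs = 0.079 + 0.087 + 0.097 + 0.122 + 0.147 + 0.162 + 0.137 + 0.133 + 0.167 + 0.137 + 0.135 + 0.133 = 1.536
  TFR = 1.536
Rural:
  Sum of ASFRs = 0.072 + 0.062 + 0.063 + 0.079 + 0.075 + 0.067 + 0.068 + 0.054 + 0.060 + 0.049 + 0.043 + 0.036 = 0.728
  TFR = 0.728
Difference = 1.536 − 0.728 = 0.808

0.81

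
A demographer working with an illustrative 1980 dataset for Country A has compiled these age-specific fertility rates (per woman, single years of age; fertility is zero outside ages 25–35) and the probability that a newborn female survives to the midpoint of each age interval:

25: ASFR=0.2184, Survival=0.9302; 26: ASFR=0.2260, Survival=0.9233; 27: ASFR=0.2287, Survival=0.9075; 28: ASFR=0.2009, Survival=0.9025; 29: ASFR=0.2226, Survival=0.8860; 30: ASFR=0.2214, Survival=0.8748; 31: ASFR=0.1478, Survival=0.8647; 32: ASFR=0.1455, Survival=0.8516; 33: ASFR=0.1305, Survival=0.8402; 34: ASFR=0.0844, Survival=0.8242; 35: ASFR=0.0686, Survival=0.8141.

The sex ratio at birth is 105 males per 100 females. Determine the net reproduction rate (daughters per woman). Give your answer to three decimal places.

Proportion female at birth = 100 / (100 + 105) = 0.48780.
Each age group contributes 1 × ASFR × survival:
  25: 1 × 0.2184 × 0.9302 = 0.20316
  26: 1 × 0.2260 × 0.9233 = 0.20867
  27: 1 × 0.2287 × 0.9075 = 0.20755
  28: 1 × 0.2009 × 0.9025 = 0.18131
  29: 1 × 0.2226 × 0.8860 = 0.19722
  30: 1 × 0.2214 × 0.8748 = 0.19368
  31: 1 × 0.1478 × 0.8647 = 0.12780
  32: 1 × 0.1455 × 0.8516 = 0.12391
  33: 1 × 0.1305 × 0.8402 = 0.10965
  34: 1 × 0.0844 × 0.8242 = 0.06956
  35: 1 × 0.0686 × 0.8141 = 0.05585
Sum = 1.67836
NRR = 0.48780 × 1.67836 = 0.81870
An NRR under 1 implies long-run decline under these rates.

0.819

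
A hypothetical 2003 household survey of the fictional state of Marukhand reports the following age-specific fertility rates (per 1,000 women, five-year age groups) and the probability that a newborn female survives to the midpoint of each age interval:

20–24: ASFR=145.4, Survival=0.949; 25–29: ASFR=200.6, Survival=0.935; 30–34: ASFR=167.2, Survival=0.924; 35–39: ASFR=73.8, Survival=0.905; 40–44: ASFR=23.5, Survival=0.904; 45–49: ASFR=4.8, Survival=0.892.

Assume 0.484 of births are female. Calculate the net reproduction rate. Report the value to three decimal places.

1.385

Proportion female at birth = 0.484.
Survival-weighted fertility by age (5·fₓ·Sₓ):
  20–24: 5 × 145.4/1000 × 0.949 = 0.68992
  25–29: 5 × 200.6/1000 × 0.935 = 0.93781
  30–34: 5 × 167.2/1000 × 0.924 = 0.77246
  35–39: 5 × 73.8/1000 × 0.905 = 0.33395
  40–44: 5 × 23.5/1000 × 0.904 = 0.10622
  45–49: 5 × 4.8/1000 × 0.892 = 0.02141
Sum = 2.86177
NRR = 0.484 × 2.86177 = 1.38510
NRR > 1, so each generation more than replaces itself.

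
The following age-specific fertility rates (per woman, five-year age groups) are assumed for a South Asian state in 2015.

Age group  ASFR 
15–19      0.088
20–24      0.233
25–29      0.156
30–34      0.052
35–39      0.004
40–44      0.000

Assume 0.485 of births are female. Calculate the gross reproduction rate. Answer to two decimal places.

1.29

Proportion female at birth = 0.485.
Sum of ASFRs = 0.088 + 0.233 + 0.156 + 0.052 + 0.004 + 0.000 = 0.533
TFR = 5 × 0.533 = 2.665
GRR = 0.485 × 2.665 = 1.29253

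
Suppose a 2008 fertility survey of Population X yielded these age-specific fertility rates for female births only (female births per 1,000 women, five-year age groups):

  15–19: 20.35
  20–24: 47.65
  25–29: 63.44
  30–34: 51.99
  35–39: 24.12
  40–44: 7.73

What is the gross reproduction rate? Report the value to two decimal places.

1.08

Sum of female ASFRs = 20.35 + 47.65 + 63.44 + 51.99 + 24.12 + 7.73 = 215.28
GRR = 5 × 215.28 / 1000 = 1.0764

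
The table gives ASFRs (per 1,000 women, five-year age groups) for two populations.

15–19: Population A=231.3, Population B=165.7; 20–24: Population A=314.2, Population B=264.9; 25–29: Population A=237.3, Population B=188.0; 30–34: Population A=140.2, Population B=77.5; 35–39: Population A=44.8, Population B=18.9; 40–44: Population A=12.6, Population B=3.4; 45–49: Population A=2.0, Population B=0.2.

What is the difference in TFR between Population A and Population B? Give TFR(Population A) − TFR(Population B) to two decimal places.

Population A:
  Sum of ASFRs = 231.3 + 314.2 + 237.3 + 140.2 + 44.8 + 12.6 + 2.0 = 982.4
  TFR = 5 × 982.4 / 1000 = 4.912
Population B:
  Sum of ASFRs = 165.7 + 264.9 + 188.0 + 77.5 + 18.9 + 3.4 + 0.2 = 718.6
  TFR = 5 × 718.6 / 1000 = 3.593
Difference = 4.912 − 3.593 = 1.319

1.32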